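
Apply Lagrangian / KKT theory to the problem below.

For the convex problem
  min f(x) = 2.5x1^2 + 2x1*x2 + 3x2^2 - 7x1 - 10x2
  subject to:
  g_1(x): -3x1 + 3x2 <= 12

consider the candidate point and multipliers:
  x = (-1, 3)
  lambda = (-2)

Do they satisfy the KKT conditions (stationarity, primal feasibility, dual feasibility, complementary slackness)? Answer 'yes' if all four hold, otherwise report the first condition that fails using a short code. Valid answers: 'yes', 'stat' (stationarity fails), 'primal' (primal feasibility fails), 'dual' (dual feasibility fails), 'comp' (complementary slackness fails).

Gradient of f: grad f(x) = Q x + c = (-6, 6)
Constraint values g_i(x) = a_i^T x - b_i:
  g_1((-1, 3)) = 0
Stationarity residual: grad f(x) + sum_i lambda_i a_i = (0, 0)
  -> stationarity OK
Primal feasibility (all g_i <= 0): OK
Dual feasibility (all lambda_i >= 0): FAILS
Complementary slackness (lambda_i * g_i(x) = 0 for all i): OK

Verdict: the first failing condition is dual_feasibility -> dual.

dual


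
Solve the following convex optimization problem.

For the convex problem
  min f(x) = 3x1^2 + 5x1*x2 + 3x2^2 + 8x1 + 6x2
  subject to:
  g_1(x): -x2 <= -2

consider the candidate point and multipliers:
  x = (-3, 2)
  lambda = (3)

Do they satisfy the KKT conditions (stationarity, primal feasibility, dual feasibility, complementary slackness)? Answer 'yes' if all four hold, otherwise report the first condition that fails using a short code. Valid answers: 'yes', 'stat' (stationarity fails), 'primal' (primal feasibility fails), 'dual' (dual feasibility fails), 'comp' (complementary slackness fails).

Gradient of f: grad f(x) = Q x + c = (0, 3)
Constraint values g_i(x) = a_i^T x - b_i:
  g_1((-3, 2)) = 0
Stationarity residual: grad f(x) + sum_i lambda_i a_i = (0, 0)
  -> stationarity OK
Primal feasibility (all g_i <= 0): OK
Dual feasibility (all lambda_i >= 0): OK
Complementary slackness (lambda_i * g_i(x) = 0 for all i): OK

Verdict: yes, KKT holds.

yes


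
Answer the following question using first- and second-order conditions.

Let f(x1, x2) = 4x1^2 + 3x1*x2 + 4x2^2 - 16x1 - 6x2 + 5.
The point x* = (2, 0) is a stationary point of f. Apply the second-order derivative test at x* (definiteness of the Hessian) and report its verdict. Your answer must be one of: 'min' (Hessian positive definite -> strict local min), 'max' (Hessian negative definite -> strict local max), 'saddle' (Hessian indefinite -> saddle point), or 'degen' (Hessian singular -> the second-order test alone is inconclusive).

Compute the Hessian H = grad^2 f:
  H = [[8, 3], [3, 8]]
Verify stationarity: grad f(x*) = H x* + g = (0, 0).
Eigenvalues of H: 5, 11.
Both eigenvalues > 0, so H is positive definite -> x* is a strict local min.

min


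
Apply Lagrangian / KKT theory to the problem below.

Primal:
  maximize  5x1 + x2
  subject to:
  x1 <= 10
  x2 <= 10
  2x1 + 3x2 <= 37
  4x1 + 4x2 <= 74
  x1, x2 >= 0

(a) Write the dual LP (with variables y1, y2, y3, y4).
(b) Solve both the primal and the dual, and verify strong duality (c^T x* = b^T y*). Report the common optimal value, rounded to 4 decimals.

The standard primal-dual pair for 'max c^T x s.t. A x <= b, x >= 0' is:
  Dual:  min b^T y  s.t.  A^T y >= c,  y >= 0.

So the dual LP is:
  minimize  10y1 + 10y2 + 37y3 + 74y4
  subject to:
    y1 + 2y3 + 4y4 >= 5
    y2 + 3y3 + 4y4 >= 1
    y1, y2, y3, y4 >= 0

Solving the primal: x* = (10, 5.6667).
  primal value c^T x* = 55.6667.
Solving the dual: y* = (4.3333, 0, 0.3333, 0).
  dual value b^T y* = 55.6667.
Strong duality: c^T x* = b^T y*. Confirmed.

55.6667


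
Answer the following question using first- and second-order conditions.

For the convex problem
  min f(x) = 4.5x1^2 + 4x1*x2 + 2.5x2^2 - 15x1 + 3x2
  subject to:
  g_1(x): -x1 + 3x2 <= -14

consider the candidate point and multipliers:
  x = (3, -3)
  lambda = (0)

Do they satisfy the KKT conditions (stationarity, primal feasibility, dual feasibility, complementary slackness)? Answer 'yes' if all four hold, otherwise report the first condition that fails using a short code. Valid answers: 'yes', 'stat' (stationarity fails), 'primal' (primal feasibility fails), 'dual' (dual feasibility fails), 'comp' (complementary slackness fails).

Gradient of f: grad f(x) = Q x + c = (0, 0)
Constraint values g_i(x) = a_i^T x - b_i:
  g_1((3, -3)) = 2
Stationarity residual: grad f(x) + sum_i lambda_i a_i = (0, 0)
  -> stationarity OK
Primal feasibility (all g_i <= 0): FAILS
Dual feasibility (all lambda_i >= 0): OK
Complementary slackness (lambda_i * g_i(x) = 0 for all i): OK

Verdict: the first failing condition is primal_feasibility -> primal.

primal


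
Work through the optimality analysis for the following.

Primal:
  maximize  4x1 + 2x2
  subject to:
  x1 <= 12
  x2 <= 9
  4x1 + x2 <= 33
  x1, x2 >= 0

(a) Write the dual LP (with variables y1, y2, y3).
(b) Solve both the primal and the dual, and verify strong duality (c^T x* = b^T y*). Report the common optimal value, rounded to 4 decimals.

The standard primal-dual pair for 'max c^T x s.t. A x <= b, x >= 0' is:
  Dual:  min b^T y  s.t.  A^T y >= c,  y >= 0.

So the dual LP is:
  minimize  12y1 + 9y2 + 33y3
  subject to:
    y1 + 4y3 >= 4
    y2 + y3 >= 2
    y1, y2, y3 >= 0

Solving the primal: x* = (6, 9).
  primal value c^T x* = 42.
Solving the dual: y* = (0, 1, 1).
  dual value b^T y* = 42.
Strong duality: c^T x* = b^T y*. Confirmed.

42


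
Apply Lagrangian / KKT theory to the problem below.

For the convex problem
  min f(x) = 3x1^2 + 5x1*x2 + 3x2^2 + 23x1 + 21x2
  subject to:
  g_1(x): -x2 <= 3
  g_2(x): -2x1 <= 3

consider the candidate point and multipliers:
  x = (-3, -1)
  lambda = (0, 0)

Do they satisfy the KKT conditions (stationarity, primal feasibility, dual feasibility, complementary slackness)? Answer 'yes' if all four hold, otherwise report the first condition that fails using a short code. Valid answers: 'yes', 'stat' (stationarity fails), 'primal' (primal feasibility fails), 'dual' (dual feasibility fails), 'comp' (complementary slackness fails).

Gradient of f: grad f(x) = Q x + c = (0, 0)
Constraint values g_i(x) = a_i^T x - b_i:
  g_1((-3, -1)) = -2
  g_2((-3, -1)) = 3
Stationarity residual: grad f(x) + sum_i lambda_i a_i = (0, 0)
  -> stationarity OK
Primal feasibility (all g_i <= 0): FAILS
Dual feasibility (all lambda_i >= 0): OK
Complementary slackness (lambda_i * g_i(x) = 0 for all i): OK

Verdict: the first failing condition is primal_feasibility -> primal.

primal


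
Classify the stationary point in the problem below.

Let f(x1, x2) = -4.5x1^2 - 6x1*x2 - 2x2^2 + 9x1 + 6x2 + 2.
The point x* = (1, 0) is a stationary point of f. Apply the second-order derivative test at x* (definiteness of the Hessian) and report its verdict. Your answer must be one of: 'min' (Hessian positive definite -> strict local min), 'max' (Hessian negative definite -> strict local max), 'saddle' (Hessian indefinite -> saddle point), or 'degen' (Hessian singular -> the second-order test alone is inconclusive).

Compute the Hessian H = grad^2 f:
  H = [[-9, -6], [-6, -4]]
Verify stationarity: grad f(x*) = H x* + g = (0, 0).
Eigenvalues of H: -13, 0.
H has a zero eigenvalue (singular; negative semidefinite but not definite), so H is neither positive definite, negative definite, nor indefinite. The second-order test alone is inconclusive -> degen.
(Indeed, f is constant along the null direction of H through x*, so x* is not a strict local extremum.)

degen


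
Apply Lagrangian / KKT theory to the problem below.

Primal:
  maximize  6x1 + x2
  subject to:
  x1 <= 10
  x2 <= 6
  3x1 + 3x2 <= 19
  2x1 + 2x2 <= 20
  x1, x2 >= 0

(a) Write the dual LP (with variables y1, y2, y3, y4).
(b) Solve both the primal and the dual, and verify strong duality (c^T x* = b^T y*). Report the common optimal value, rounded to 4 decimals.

The standard primal-dual pair for 'max c^T x s.t. A x <= b, x >= 0' is:
  Dual:  min b^T y  s.t.  A^T y >= c,  y >= 0.

So the dual LP is:
  minimize  10y1 + 6y2 + 19y3 + 20y4
  subject to:
    y1 + 3y3 + 2y4 >= 6
    y2 + 3y3 + 2y4 >= 1
    y1, y2, y3, y4 >= 0

Solving the primal: x* = (6.3333, 0).
  primal value c^T x* = 38.
Solving the dual: y* = (0, 0, 2, 0).
  dual value b^T y* = 38.
Strong duality: c^T x* = b^T y*. Confirmed.

38


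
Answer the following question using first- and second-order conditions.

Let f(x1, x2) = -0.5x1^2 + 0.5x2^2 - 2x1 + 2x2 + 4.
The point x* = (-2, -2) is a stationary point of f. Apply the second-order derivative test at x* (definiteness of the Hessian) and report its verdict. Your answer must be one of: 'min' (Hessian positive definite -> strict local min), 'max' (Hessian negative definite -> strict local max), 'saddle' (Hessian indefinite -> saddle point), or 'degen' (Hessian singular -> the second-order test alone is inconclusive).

Compute the Hessian H = grad^2 f:
  H = [[-1, 0], [0, 1]]
Verify stationarity: grad f(x*) = H x* + g = (0, 0).
Eigenvalues of H: -1, 1.
Eigenvalues have mixed signs, so H is indefinite -> x* is a saddle point.

saddle


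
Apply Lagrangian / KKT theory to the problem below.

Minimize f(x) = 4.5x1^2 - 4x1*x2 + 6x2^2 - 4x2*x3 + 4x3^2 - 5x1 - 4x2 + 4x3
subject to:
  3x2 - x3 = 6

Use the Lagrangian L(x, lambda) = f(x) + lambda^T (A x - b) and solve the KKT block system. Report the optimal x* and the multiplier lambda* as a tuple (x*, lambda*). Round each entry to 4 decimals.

Form the Lagrangian:
  L(x, lambda) = (1/2) x^T Q x + c^T x + lambda^T (A x - b)
Stationarity (grad_x L = 0): Q x + c + A^T lambda = 0.
Primal feasibility: A x = b.

This gives the KKT block system:
  [ Q   A^T ] [ x     ]   [-c ]
  [ A    0  ] [ lambda ] = [ b ]

Solving the linear system:
  x*      = (1.4275, 1.9618, -0.1145)
  lambda* = (-4.7634)
  f(x*)   = 6.5687

x* = (1.4275, 1.9618, -0.1145), lambda* = (-4.7634)


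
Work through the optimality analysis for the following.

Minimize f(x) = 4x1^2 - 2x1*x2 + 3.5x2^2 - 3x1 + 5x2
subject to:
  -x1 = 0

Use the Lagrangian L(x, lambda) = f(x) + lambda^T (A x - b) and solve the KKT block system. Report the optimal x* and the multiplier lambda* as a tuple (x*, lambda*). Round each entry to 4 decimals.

Form the Lagrangian:
  L(x, lambda) = (1/2) x^T Q x + c^T x + lambda^T (A x - b)
Stationarity (grad_x L = 0): Q x + c + A^T lambda = 0.
Primal feasibility: A x = b.

This gives the KKT block system:
  [ Q   A^T ] [ x     ]   [-c ]
  [ A    0  ] [ lambda ] = [ b ]

Solving the linear system:
  x*      = (0, -0.7143)
  lambda* = (-1.5714)
  f(x*)   = -1.7857

x* = (0, -0.7143), lambda* = (-1.5714)


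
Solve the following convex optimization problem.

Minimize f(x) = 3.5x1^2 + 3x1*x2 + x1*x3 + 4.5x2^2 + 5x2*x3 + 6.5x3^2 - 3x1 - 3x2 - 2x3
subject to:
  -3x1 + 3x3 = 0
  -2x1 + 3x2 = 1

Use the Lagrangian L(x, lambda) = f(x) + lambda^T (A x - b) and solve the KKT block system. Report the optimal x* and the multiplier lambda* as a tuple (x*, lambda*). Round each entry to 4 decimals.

Form the Lagrangian:
  L(x, lambda) = (1/2) x^T Q x + c^T x + lambda^T (A x - b)
Stationarity (grad_x L = 0): Q x + c + A^T lambda = 0.
Primal feasibility: A x = b.

This gives the KKT block system:
  [ Q   A^T ] [ x     ]   [-c ]
  [ A    0  ] [ lambda ] = [ b ]

Solving the linear system:
  x*      = (0.0636, 0.3758, 0.0636)
  lambda* = (-0.2566, -0.297)
  f(x*)   = -0.5742

x* = (0.0636, 0.3758, 0.0636), lambda* = (-0.2566, -0.297)


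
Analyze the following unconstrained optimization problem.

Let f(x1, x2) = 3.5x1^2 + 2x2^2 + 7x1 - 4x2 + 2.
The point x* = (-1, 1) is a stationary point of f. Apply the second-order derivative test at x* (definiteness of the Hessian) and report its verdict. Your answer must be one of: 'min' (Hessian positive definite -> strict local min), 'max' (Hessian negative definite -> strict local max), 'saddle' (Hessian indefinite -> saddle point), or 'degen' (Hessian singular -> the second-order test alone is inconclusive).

Compute the Hessian H = grad^2 f:
  H = [[7, 0], [0, 4]]
Verify stationarity: grad f(x*) = H x* + g = (0, 0).
Eigenvalues of H: 4, 7.
Both eigenvalues > 0, so H is positive definite -> x* is a strict local min.

min


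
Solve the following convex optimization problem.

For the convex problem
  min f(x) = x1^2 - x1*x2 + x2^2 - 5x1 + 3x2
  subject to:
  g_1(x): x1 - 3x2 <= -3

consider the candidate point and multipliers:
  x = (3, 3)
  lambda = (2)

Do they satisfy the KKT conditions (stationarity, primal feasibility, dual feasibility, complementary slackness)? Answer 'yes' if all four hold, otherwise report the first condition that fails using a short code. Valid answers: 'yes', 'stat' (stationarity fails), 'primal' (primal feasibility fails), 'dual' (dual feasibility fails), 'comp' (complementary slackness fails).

Gradient of f: grad f(x) = Q x + c = (-2, 6)
Constraint values g_i(x) = a_i^T x - b_i:
  g_1((3, 3)) = -3
Stationarity residual: grad f(x) + sum_i lambda_i a_i = (0, 0)
  -> stationarity OK
Primal feasibility (all g_i <= 0): OK
Dual feasibility (all lambda_i >= 0): OK
Complementary slackness (lambda_i * g_i(x) = 0 for all i): FAILS

Verdict: the first failing condition is complementary_slackness -> comp.

comp


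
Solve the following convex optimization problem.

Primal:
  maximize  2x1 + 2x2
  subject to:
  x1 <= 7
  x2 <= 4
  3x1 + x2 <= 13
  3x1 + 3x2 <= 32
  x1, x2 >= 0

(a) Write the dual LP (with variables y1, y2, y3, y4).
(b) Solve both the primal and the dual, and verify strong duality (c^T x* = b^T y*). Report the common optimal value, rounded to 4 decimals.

The standard primal-dual pair for 'max c^T x s.t. A x <= b, x >= 0' is:
  Dual:  min b^T y  s.t.  A^T y >= c,  y >= 0.

So the dual LP is:
  minimize  7y1 + 4y2 + 13y3 + 32y4
  subject to:
    y1 + 3y3 + 3y4 >= 2
    y2 + y3 + 3y4 >= 2
    y1, y2, y3, y4 >= 0

Solving the primal: x* = (3, 4).
  primal value c^T x* = 14.
Solving the dual: y* = (0, 1.3333, 0.6667, 0).
  dual value b^T y* = 14.
Strong duality: c^T x* = b^T y*. Confirmed.

14


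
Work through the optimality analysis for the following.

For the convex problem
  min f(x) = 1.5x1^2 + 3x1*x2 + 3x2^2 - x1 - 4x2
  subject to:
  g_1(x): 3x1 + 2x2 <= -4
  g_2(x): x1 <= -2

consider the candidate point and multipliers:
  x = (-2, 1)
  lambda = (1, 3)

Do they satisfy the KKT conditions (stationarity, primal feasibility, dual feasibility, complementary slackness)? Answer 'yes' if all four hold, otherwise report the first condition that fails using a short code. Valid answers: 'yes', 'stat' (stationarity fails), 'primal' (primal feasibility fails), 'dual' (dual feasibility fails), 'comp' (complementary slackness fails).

Gradient of f: grad f(x) = Q x + c = (-4, -4)
Constraint values g_i(x) = a_i^T x - b_i:
  g_1((-2, 1)) = 0
  g_2((-2, 1)) = 0
Stationarity residual: grad f(x) + sum_i lambda_i a_i = (2, -2)
  -> stationarity FAILS
Primal feasibility (all g_i <= 0): OK
Dual feasibility (all lambda_i >= 0): OK
Complementary slackness (lambda_i * g_i(x) = 0 for all i): OK

Verdict: the first failing condition is stationarity -> stat.

stat


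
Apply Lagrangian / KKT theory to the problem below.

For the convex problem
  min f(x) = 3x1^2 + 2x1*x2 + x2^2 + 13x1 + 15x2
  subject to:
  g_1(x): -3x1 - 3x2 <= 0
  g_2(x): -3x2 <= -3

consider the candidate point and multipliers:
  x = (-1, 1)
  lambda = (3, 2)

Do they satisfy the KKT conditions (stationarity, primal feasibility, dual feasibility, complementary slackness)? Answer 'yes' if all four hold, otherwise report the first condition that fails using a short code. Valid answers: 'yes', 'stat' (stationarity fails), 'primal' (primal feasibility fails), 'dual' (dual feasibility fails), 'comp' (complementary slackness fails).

Gradient of f: grad f(x) = Q x + c = (9, 15)
Constraint values g_i(x) = a_i^T x - b_i:
  g_1((-1, 1)) = 0
  g_2((-1, 1)) = 0
Stationarity residual: grad f(x) + sum_i lambda_i a_i = (0, 0)
  -> stationarity OK
Primal feasibility (all g_i <= 0): OK
Dual feasibility (all lambda_i >= 0): OK
Complementary slackness (lambda_i * g_i(x) = 0 for all i): OK

Verdict: yes, KKT holds.

yes


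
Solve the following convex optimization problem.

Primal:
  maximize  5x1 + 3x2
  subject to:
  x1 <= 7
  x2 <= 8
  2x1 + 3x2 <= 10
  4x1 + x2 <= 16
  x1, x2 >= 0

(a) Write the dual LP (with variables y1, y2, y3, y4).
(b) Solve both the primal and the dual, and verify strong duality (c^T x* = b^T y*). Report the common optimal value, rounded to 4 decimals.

The standard primal-dual pair for 'max c^T x s.t. A x <= b, x >= 0' is:
  Dual:  min b^T y  s.t.  A^T y >= c,  y >= 0.

So the dual LP is:
  minimize  7y1 + 8y2 + 10y3 + 16y4
  subject to:
    y1 + 2y3 + 4y4 >= 5
    y2 + 3y3 + y4 >= 3
    y1, y2, y3, y4 >= 0

Solving the primal: x* = (3.8, 0.8).
  primal value c^T x* = 21.4.
Solving the dual: y* = (0, 0, 0.7, 0.9).
  dual value b^T y* = 21.4.
Strong duality: c^T x* = b^T y*. Confirmed.

21.4


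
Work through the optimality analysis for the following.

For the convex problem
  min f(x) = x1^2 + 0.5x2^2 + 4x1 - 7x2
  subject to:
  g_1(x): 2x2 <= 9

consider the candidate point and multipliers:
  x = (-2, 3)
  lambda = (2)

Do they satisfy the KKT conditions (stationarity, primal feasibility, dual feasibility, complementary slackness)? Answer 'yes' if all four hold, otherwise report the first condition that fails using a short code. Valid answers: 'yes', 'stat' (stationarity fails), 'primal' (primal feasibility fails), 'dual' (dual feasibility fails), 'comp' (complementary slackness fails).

Gradient of f: grad f(x) = Q x + c = (0, -4)
Constraint values g_i(x) = a_i^T x - b_i:
  g_1((-2, 3)) = -3
Stationarity residual: grad f(x) + sum_i lambda_i a_i = (0, 0)
  -> stationarity OK
Primal feasibility (all g_i <= 0): OK
Dual feasibility (all lambda_i >= 0): OK
Complementary slackness (lambda_i * g_i(x) = 0 for all i): FAILS

Verdict: the first failing condition is complementary_slackness -> comp.

comp


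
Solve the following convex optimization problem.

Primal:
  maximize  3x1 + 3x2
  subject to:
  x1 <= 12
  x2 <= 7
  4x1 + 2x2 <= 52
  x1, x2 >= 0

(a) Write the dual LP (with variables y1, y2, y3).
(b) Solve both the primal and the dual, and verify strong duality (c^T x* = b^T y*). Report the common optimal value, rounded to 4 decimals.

The standard primal-dual pair for 'max c^T x s.t. A x <= b, x >= 0' is:
  Dual:  min b^T y  s.t.  A^T y >= c,  y >= 0.

So the dual LP is:
  minimize  12y1 + 7y2 + 52y3
  subject to:
    y1 + 4y3 >= 3
    y2 + 2y3 >= 3
    y1, y2, y3 >= 0

Solving the primal: x* = (9.5, 7).
  primal value c^T x* = 49.5.
Solving the dual: y* = (0, 1.5, 0.75).
  dual value b^T y* = 49.5.
Strong duality: c^T x* = b^T y*. Confirmed.

49.5


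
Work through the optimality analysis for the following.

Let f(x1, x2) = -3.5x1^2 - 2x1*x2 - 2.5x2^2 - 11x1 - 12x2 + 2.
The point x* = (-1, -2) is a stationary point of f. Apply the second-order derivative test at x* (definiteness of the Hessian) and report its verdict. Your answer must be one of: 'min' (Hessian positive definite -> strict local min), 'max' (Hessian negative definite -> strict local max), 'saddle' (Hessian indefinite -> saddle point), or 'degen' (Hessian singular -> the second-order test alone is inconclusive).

Compute the Hessian H = grad^2 f:
  H = [[-7, -2], [-2, -5]]
Verify stationarity: grad f(x*) = H x* + g = (0, 0).
Eigenvalues of H: -8.2361, -3.7639.
Both eigenvalues < 0, so H is negative definite -> x* is a strict local max.

max


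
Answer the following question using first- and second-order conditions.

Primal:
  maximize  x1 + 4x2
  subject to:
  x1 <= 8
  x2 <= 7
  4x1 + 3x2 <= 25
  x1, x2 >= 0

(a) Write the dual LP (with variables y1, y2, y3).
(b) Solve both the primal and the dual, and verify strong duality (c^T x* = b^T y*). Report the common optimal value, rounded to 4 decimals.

The standard primal-dual pair for 'max c^T x s.t. A x <= b, x >= 0' is:
  Dual:  min b^T y  s.t.  A^T y >= c,  y >= 0.

So the dual LP is:
  minimize  8y1 + 7y2 + 25y3
  subject to:
    y1 + 4y3 >= 1
    y2 + 3y3 >= 4
    y1, y2, y3 >= 0

Solving the primal: x* = (1, 7).
  primal value c^T x* = 29.
Solving the dual: y* = (0, 3.25, 0.25).
  dual value b^T y* = 29.
Strong duality: c^T x* = b^T y*. Confirmed.

29


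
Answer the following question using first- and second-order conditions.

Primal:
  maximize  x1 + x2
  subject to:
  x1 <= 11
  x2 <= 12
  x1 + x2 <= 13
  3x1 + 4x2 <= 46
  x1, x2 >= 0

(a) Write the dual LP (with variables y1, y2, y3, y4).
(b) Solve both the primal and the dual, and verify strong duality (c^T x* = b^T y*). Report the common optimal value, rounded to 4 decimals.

The standard primal-dual pair for 'max c^T x s.t. A x <= b, x >= 0' is:
  Dual:  min b^T y  s.t.  A^T y >= c,  y >= 0.

So the dual LP is:
  minimize  11y1 + 12y2 + 13y3 + 46y4
  subject to:
    y1 + y3 + 3y4 >= 1
    y2 + y3 + 4y4 >= 1
    y1, y2, y3, y4 >= 0

Solving the primal: x* = (11, 2).
  primal value c^T x* = 13.
Solving the dual: y* = (0, 0, 1, 0).
  dual value b^T y* = 13.
Strong duality: c^T x* = b^T y*. Confirmed.

13


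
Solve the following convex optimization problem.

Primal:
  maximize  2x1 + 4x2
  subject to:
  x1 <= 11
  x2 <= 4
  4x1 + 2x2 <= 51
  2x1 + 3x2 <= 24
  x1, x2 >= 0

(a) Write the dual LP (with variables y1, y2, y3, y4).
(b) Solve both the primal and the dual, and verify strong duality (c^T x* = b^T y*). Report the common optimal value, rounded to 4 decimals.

The standard primal-dual pair for 'max c^T x s.t. A x <= b, x >= 0' is:
  Dual:  min b^T y  s.t.  A^T y >= c,  y >= 0.

So the dual LP is:
  minimize  11y1 + 4y2 + 51y3 + 24y4
  subject to:
    y1 + 4y3 + 2y4 >= 2
    y2 + 2y3 + 3y4 >= 4
    y1, y2, y3, y4 >= 0

Solving the primal: x* = (6, 4).
  primal value c^T x* = 28.
Solving the dual: y* = (0, 1, 0, 1).
  dual value b^T y* = 28.
Strong duality: c^T x* = b^T y*. Confirmed.

28


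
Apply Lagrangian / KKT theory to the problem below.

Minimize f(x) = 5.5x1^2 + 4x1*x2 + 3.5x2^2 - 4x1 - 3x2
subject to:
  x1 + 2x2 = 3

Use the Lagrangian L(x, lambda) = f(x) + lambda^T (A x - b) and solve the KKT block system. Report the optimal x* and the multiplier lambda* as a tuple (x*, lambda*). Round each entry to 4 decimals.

Form the Lagrangian:
  L(x, lambda) = (1/2) x^T Q x + c^T x + lambda^T (A x - b)
Stationarity (grad_x L = 0): Q x + c + A^T lambda = 0.
Primal feasibility: A x = b.

This gives the KKT block system:
  [ Q   A^T ] [ x     ]   [-c ]
  [ A    0  ] [ lambda ] = [ b ]

Solving the linear system:
  x*      = (0.2, 1.4)
  lambda* = (-3.8)
  f(x*)   = 3.2

x* = (0.2, 1.4), lambda* = (-3.8)


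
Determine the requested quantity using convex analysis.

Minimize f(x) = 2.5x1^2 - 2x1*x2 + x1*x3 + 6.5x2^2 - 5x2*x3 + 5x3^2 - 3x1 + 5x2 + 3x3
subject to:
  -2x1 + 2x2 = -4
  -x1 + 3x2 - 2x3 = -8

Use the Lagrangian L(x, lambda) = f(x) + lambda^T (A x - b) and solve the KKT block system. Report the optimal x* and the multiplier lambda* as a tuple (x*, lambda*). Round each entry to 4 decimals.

Form the Lagrangian:
  L(x, lambda) = (1/2) x^T Q x + c^T x + lambda^T (A x - b)
Stationarity (grad_x L = 0): Q x + c + A^T lambda = 0.
Primal feasibility: A x = b.

This gives the KKT block system:
  [ Q   A^T ] [ x     ]   [-c ]
  [ A    0  ] [ lambda ] = [ b ]

Solving the linear system:
  x*      = (0.0625, -1.9375, 1.0625)
  lambda* = (-4.7188, 11.6875)
  f(x*)   = 33.9688

x* = (0.0625, -1.9375, 1.0625), lambda* = (-4.7188, 11.6875)


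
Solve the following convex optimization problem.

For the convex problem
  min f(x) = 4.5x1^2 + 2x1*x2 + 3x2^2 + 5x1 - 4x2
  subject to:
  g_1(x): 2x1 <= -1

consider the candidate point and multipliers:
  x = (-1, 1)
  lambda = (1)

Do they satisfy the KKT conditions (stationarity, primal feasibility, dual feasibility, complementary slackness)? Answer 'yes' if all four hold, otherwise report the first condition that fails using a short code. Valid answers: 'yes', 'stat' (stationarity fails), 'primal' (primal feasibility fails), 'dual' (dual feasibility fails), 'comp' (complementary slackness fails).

Gradient of f: grad f(x) = Q x + c = (-2, 0)
Constraint values g_i(x) = a_i^T x - b_i:
  g_1((-1, 1)) = -1
Stationarity residual: grad f(x) + sum_i lambda_i a_i = (0, 0)
  -> stationarity OK
Primal feasibility (all g_i <= 0): OK
Dual feasibility (all lambda_i >= 0): OK
Complementary slackness (lambda_i * g_i(x) = 0 for all i): FAILS

Verdict: the first failing condition is complementary_slackness -> comp.

comp


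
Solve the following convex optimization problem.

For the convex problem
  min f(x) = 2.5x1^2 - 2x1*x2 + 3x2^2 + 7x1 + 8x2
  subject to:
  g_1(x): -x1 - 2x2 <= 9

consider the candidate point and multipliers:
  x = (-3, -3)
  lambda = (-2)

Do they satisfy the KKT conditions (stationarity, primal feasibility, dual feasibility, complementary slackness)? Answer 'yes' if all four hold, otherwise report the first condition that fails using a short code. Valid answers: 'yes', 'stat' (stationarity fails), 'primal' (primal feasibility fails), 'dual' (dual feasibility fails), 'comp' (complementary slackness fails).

Gradient of f: grad f(x) = Q x + c = (-2, -4)
Constraint values g_i(x) = a_i^T x - b_i:
  g_1((-3, -3)) = 0
Stationarity residual: grad f(x) + sum_i lambda_i a_i = (0, 0)
  -> stationarity OK
Primal feasibility (all g_i <= 0): OK
Dual feasibility (all lambda_i >= 0): FAILS
Complementary slackness (lambda_i * g_i(x) = 0 for all i): OK

Verdict: the first failing condition is dual_feasibility -> dual.

dual


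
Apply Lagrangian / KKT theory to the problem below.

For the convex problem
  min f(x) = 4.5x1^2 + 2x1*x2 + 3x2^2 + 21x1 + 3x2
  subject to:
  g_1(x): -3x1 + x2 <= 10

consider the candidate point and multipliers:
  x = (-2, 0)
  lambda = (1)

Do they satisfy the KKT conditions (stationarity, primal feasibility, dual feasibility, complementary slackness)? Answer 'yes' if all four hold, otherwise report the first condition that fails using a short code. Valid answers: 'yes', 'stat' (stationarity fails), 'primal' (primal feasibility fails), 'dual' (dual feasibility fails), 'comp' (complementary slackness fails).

Gradient of f: grad f(x) = Q x + c = (3, -1)
Constraint values g_i(x) = a_i^T x - b_i:
  g_1((-2, 0)) = -4
Stationarity residual: grad f(x) + sum_i lambda_i a_i = (0, 0)
  -> stationarity OK
Primal feasibility (all g_i <= 0): OK
Dual feasibility (all lambda_i >= 0): OK
Complementary slackness (lambda_i * g_i(x) = 0 for all i): FAILS

Verdict: the first failing condition is complementary_slackness -> comp.

comp


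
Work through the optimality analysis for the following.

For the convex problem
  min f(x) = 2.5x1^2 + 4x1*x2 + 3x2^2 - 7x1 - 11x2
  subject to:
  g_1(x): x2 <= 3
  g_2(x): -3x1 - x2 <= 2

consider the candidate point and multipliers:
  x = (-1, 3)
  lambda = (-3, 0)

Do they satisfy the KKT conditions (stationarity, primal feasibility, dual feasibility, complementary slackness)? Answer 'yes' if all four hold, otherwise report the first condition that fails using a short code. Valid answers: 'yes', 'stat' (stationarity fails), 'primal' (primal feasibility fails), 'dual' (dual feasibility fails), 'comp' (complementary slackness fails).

Gradient of f: grad f(x) = Q x + c = (0, 3)
Constraint values g_i(x) = a_i^T x - b_i:
  g_1((-1, 3)) = 0
  g_2((-1, 3)) = -2
Stationarity residual: grad f(x) + sum_i lambda_i a_i = (0, 0)
  -> stationarity OK
Primal feasibility (all g_i <= 0): OK
Dual feasibility (all lambda_i >= 0): FAILS
Complementary slackness (lambda_i * g_i(x) = 0 for all i): OK

Verdict: the first failing condition is dual_feasibility -> dual.

dual


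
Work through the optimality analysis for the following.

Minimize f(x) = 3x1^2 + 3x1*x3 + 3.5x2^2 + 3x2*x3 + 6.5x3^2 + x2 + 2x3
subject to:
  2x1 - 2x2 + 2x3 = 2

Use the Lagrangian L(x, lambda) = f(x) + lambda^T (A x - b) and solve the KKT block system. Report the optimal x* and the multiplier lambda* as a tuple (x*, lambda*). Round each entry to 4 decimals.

Form the Lagrangian:
  L(x, lambda) = (1/2) x^T Q x + c^T x + lambda^T (A x - b)
Stationarity (grad_x L = 0): Q x + c + A^T lambda = 0.
Primal feasibility: A x = b.

This gives the KKT block system:
  [ Q   A^T ] [ x     ]   [-c ]
  [ A    0  ] [ lambda ] = [ b ]

Solving the linear system:
  x*      = (0.3846, -0.5385, 0.0769)
  lambda* = (-1.2692)
  f(x*)   = 1.0769

x* = (0.3846, -0.5385, 0.0769), lambda* = (-1.2692)


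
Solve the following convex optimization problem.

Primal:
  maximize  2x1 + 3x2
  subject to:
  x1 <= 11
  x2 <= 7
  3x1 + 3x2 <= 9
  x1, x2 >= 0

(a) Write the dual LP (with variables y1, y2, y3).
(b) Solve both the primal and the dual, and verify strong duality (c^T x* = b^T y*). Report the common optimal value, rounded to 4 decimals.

The standard primal-dual pair for 'max c^T x s.t. A x <= b, x >= 0' is:
  Dual:  min b^T y  s.t.  A^T y >= c,  y >= 0.

So the dual LP is:
  minimize  11y1 + 7y2 + 9y3
  subject to:
    y1 + 3y3 >= 2
    y2 + 3y3 >= 3
    y1, y2, y3 >= 0

Solving the primal: x* = (0, 3).
  primal value c^T x* = 9.
Solving the dual: y* = (0, 0, 1).
  dual value b^T y* = 9.
Strong duality: c^T x* = b^T y*. Confirmed.

9


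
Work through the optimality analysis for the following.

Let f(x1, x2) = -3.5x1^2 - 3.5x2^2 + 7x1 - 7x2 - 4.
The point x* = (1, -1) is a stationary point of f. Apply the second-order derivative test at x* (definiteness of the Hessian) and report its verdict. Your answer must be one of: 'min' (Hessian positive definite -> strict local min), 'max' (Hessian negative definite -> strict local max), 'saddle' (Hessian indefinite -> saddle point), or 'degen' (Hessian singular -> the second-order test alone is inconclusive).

Compute the Hessian H = grad^2 f:
  H = [[-7, 0], [0, -7]]
Verify stationarity: grad f(x*) = H x* + g = (0, 0).
Eigenvalues of H: -7, -7.
Both eigenvalues < 0, so H is negative definite -> x* is a strict local max.

max


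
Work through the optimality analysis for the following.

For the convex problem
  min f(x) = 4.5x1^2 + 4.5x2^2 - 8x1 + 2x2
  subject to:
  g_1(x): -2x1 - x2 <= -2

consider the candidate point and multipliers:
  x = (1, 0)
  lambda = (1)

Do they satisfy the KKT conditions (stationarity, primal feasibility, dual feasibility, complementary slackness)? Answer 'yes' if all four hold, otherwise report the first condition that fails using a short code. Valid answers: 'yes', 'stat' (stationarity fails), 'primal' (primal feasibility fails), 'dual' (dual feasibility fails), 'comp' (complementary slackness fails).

Gradient of f: grad f(x) = Q x + c = (1, 2)
Constraint values g_i(x) = a_i^T x - b_i:
  g_1((1, 0)) = 0
Stationarity residual: grad f(x) + sum_i lambda_i a_i = (-1, 1)
  -> stationarity FAILS
Primal feasibility (all g_i <= 0): OK
Dual feasibility (all lambda_i >= 0): OK
Complementary slackness (lambda_i * g_i(x) = 0 for all i): OK

Verdict: the first failing condition is stationarity -> stat.

stat


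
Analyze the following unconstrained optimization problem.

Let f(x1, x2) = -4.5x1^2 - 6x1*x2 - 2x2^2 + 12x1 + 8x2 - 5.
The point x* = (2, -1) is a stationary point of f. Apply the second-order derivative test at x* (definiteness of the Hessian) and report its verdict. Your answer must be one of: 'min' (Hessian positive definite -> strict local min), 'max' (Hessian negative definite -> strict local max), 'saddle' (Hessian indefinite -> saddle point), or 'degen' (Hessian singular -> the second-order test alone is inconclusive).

Compute the Hessian H = grad^2 f:
  H = [[-9, -6], [-6, -4]]
Verify stationarity: grad f(x*) = H x* + g = (0, 0).
Eigenvalues of H: -13, 0.
H has a zero eigenvalue (singular; negative semidefinite but not definite), so H is neither positive definite, negative definite, nor indefinite. The second-order test alone is inconclusive -> degen.
(Indeed, f is constant along the null direction of H through x*, so x* is not a strict local extremum.)

degen


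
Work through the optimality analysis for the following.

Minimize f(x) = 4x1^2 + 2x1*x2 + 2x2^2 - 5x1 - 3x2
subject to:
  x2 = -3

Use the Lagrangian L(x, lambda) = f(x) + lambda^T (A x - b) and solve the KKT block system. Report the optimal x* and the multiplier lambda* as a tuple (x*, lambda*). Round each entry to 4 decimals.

Form the Lagrangian:
  L(x, lambda) = (1/2) x^T Q x + c^T x + lambda^T (A x - b)
Stationarity (grad_x L = 0): Q x + c + A^T lambda = 0.
Primal feasibility: A x = b.

This gives the KKT block system:
  [ Q   A^T ] [ x     ]   [-c ]
  [ A    0  ] [ lambda ] = [ b ]

Solving the linear system:
  x*      = (1.375, -3)
  lambda* = (12.25)
  f(x*)   = 19.4375

x* = (1.375, -3), lambda* = (12.25)


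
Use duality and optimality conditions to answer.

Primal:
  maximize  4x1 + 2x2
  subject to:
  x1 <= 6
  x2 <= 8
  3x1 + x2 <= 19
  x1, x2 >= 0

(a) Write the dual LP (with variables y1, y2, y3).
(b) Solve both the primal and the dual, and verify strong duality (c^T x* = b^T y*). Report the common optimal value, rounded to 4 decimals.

The standard primal-dual pair for 'max c^T x s.t. A x <= b, x >= 0' is:
  Dual:  min b^T y  s.t.  A^T y >= c,  y >= 0.

So the dual LP is:
  minimize  6y1 + 8y2 + 19y3
  subject to:
    y1 + 3y3 >= 4
    y2 + y3 >= 2
    y1, y2, y3 >= 0

Solving the primal: x* = (3.6667, 8).
  primal value c^T x* = 30.6667.
Solving the dual: y* = (0, 0.6667, 1.3333).
  dual value b^T y* = 30.6667.
Strong duality: c^T x* = b^T y*. Confirmed.

30.6667


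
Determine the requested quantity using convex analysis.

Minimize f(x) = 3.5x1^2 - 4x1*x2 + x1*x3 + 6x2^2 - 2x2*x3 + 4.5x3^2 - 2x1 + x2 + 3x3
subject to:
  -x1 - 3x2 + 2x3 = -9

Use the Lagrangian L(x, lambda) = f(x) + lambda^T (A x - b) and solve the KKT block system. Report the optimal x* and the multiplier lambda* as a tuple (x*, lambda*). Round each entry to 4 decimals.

Form the Lagrangian:
  L(x, lambda) = (1/2) x^T Q x + c^T x + lambda^T (A x - b)
Stationarity (grad_x L = 0): Q x + c + A^T lambda = 0.
Primal feasibility: A x = b.

This gives the KKT block system:
  [ Q   A^T ] [ x     ]   [-c ]
  [ A    0  ] [ lambda ] = [ b ]

Solving the linear system:
  x*      = (1.9826, 1.5164, -1.234)
  lambda* = (4.5783)
  f(x*)   = 17.5271

x* = (1.9826, 1.5164, -1.234), lambda* = (4.5783)


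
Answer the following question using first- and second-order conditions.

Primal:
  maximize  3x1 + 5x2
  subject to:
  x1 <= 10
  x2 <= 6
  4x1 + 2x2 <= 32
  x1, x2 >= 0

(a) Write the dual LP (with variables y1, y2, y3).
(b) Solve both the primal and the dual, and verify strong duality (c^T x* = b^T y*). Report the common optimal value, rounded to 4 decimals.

The standard primal-dual pair for 'max c^T x s.t. A x <= b, x >= 0' is:
  Dual:  min b^T y  s.t.  A^T y >= c,  y >= 0.

So the dual LP is:
  minimize  10y1 + 6y2 + 32y3
  subject to:
    y1 + 4y3 >= 3
    y2 + 2y3 >= 5
    y1, y2, y3 >= 0

Solving the primal: x* = (5, 6).
  primal value c^T x* = 45.
Solving the dual: y* = (0, 3.5, 0.75).
  dual value b^T y* = 45.
Strong duality: c^T x* = b^T y*. Confirmed.

45


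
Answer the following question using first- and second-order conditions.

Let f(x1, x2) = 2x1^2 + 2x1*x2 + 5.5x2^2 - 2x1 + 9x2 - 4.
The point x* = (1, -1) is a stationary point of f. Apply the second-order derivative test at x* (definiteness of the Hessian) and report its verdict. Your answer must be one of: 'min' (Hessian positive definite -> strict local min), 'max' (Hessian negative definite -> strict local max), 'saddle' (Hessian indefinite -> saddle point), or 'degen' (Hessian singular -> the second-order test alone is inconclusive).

Compute the Hessian H = grad^2 f:
  H = [[4, 2], [2, 11]]
Verify stationarity: grad f(x*) = H x* + g = (0, 0).
Eigenvalues of H: 3.4689, 11.5311.
Both eigenvalues > 0, so H is positive definite -> x* is a strict local min.

min


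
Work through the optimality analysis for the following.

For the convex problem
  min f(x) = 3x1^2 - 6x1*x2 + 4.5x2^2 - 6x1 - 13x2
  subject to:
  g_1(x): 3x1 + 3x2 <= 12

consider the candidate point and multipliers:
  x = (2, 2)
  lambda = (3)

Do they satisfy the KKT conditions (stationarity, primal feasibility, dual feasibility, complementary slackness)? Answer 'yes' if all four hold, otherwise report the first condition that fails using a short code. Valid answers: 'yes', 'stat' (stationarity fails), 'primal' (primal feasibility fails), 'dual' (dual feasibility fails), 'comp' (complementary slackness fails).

Gradient of f: grad f(x) = Q x + c = (-6, -7)
Constraint values g_i(x) = a_i^T x - b_i:
  g_1((2, 2)) = 0
Stationarity residual: grad f(x) + sum_i lambda_i a_i = (3, 2)
  -> stationarity FAILS
Primal feasibility (all g_i <= 0): OK
Dual feasibility (all lambda_i >= 0): OK
Complementary slackness (lambda_i * g_i(x) = 0 for all i): OK

Verdict: the first failing condition is stationarity -> stat.

stat


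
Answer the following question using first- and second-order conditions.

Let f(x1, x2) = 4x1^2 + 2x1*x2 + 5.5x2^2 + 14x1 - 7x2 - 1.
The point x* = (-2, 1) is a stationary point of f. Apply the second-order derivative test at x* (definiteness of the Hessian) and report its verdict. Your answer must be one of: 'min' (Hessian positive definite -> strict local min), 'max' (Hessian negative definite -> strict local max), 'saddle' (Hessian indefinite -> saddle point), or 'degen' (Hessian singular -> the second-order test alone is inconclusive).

Compute the Hessian H = grad^2 f:
  H = [[8, 2], [2, 11]]
Verify stationarity: grad f(x*) = H x* + g = (0, 0).
Eigenvalues of H: 7, 12.
Both eigenvalues > 0, so H is positive definite -> x* is a strict local min.

min


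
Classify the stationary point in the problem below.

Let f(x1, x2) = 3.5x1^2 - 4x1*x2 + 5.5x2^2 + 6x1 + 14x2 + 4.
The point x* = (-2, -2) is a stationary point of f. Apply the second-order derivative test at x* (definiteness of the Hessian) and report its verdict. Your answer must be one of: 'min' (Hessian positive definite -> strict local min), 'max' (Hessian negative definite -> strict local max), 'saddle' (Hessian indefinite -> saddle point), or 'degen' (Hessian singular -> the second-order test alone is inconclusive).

Compute the Hessian H = grad^2 f:
  H = [[7, -4], [-4, 11]]
Verify stationarity: grad f(x*) = H x* + g = (0, 0).
Eigenvalues of H: 4.5279, 13.4721.
Both eigenvalues > 0, so H is positive definite -> x* is a strict local min.

min


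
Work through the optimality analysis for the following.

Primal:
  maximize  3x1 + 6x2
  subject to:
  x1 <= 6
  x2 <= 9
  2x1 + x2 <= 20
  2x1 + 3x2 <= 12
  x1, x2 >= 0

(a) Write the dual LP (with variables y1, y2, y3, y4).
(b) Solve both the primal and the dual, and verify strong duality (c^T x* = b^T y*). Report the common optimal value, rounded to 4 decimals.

The standard primal-dual pair for 'max c^T x s.t. A x <= b, x >= 0' is:
  Dual:  min b^T y  s.t.  A^T y >= c,  y >= 0.

So the dual LP is:
  minimize  6y1 + 9y2 + 20y3 + 12y4
  subject to:
    y1 + 2y3 + 2y4 >= 3
    y2 + y3 + 3y4 >= 6
    y1, y2, y3, y4 >= 0

Solving the primal: x* = (0, 4).
  primal value c^T x* = 24.
Solving the dual: y* = (0, 0, 0, 2).
  dual value b^T y* = 24.
Strong duality: c^T x* = b^T y*. Confirmed.

24


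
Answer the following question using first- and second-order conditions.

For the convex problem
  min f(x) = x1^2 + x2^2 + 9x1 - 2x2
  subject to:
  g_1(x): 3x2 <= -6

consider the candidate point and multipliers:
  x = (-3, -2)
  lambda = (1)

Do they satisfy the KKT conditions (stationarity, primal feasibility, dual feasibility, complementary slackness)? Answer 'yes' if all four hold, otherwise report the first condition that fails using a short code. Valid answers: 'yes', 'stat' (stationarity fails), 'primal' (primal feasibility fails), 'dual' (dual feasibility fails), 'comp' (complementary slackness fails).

Gradient of f: grad f(x) = Q x + c = (3, -6)
Constraint values g_i(x) = a_i^T x - b_i:
  g_1((-3, -2)) = 0
Stationarity residual: grad f(x) + sum_i lambda_i a_i = (3, -3)
  -> stationarity FAILS
Primal feasibility (all g_i <= 0): OK
Dual feasibility (all lambda_i >= 0): OK
Complementary slackness (lambda_i * g_i(x) = 0 for all i): OK

Verdict: the first failing condition is stationarity -> stat.

stat


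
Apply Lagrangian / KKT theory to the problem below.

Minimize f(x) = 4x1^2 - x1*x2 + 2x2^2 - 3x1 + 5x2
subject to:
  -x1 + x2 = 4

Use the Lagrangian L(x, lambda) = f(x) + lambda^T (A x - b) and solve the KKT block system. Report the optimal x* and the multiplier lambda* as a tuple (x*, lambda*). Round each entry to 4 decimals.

Form the Lagrangian:
  L(x, lambda) = (1/2) x^T Q x + c^T x + lambda^T (A x - b)
Stationarity (grad_x L = 0): Q x + c + A^T lambda = 0.
Primal feasibility: A x = b.

This gives the KKT block system:
  [ Q   A^T ] [ x     ]   [-c ]
  [ A    0  ] [ lambda ] = [ b ]

Solving the linear system:
  x*      = (-1.4, 2.6)
  lambda* = (-16.8)
  f(x*)   = 42.2

x* = (-1.4, 2.6), lambda* = (-16.8)
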